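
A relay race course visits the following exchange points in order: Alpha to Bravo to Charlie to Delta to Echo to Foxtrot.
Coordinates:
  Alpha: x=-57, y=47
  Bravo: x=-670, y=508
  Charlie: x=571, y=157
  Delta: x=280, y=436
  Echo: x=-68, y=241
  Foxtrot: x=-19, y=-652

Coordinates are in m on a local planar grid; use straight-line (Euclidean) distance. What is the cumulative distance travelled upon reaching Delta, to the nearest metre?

Leg distances:
Alpha→Bravo: 767.0 m  (cumulative 767.0 m)
Bravo→Charlie: 1289.7 m  (cumulative 2056.7 m)
Charlie→Delta: 403.1 m  (cumulative 2459.8 m)
Cumulative distance at Delta ≈ 2460 m.

2460 m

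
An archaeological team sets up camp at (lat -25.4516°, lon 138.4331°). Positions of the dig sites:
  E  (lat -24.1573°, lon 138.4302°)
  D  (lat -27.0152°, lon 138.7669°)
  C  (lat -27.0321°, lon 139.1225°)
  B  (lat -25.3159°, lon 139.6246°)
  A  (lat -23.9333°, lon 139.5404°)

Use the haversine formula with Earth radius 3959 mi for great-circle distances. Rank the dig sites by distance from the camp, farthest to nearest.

A, C, D, E, B

Distances from the camp:
A (lat -23.9333°, lon 139.5404°): 125.9 mi
C (lat -27.0321°, lon 139.1225°): 117.3 mi
D (lat -27.0152°, lon 138.7669°): 110.0 mi
E (lat -24.1573°, lon 138.4302°): 89.4 mi
B (lat -25.3159°, lon 139.6246°): 75.0 mi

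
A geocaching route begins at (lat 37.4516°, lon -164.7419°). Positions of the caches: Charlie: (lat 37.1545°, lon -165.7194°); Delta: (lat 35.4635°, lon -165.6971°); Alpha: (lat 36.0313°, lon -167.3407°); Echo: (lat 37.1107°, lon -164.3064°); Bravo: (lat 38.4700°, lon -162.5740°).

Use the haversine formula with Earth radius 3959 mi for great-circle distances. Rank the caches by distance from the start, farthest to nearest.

Alpha, Delta, Bravo, Charlie, Echo

Distances from the start:
Alpha (lat 36.0313°, lon -167.3407°): 174.2 mi
Delta (lat 35.4635°, lon -165.6971°): 147.3 mi
Bravo (lat 38.4700°, lon -162.5740°): 137.5 mi
Charlie (lat 37.1545°, lon -165.7194°): 57.5 mi
Echo (lat 37.1107°, lon -164.3064°): 33.6 mi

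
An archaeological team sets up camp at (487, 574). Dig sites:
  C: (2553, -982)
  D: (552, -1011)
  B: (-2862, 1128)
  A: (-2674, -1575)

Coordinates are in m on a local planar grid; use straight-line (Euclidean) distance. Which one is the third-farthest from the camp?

C

Distance to each, sorted:
A: 3822.3 m
B: 3394.5 m
C: 2586.4 m
D: 1586.3 m
The third-farthest is C at 2586.4 m.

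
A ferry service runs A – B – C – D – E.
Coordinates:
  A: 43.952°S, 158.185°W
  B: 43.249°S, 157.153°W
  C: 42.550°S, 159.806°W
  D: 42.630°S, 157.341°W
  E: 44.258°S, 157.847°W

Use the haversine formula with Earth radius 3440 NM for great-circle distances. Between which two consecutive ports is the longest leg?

Leg distances:
A→B: 61.6 NM
B→C: 124.0 NM
C→D: 109.1 NM
D→E: 100.2 NM
The longest leg is B–C at 124.0 NM.

B–C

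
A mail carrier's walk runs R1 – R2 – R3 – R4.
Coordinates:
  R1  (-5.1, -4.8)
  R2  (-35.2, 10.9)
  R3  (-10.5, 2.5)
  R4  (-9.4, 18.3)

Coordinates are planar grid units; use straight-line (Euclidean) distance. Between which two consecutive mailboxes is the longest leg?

R1–R2

Leg distances:
R1→R2: 33.9
R2→R3: 26.1
R3→R4: 15.8
The longest leg is R1–R2 at 33.9.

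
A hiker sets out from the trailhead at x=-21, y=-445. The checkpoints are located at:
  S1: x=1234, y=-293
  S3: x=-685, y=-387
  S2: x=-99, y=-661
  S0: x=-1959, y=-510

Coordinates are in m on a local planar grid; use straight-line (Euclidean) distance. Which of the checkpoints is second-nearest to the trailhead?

Distances from the trailhead (x=-21, y=-445):
S2: 229.7 m
S3: 666.5 m
S1: 1264.2 m
S0: 1939.1 m
The second-nearest is S3 at 666.5 m.

S3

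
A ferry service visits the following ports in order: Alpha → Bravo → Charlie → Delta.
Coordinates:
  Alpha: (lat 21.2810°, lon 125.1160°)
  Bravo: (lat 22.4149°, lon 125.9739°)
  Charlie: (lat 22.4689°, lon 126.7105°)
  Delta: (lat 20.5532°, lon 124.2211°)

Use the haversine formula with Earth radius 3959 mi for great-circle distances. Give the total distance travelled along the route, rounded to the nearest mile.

351 mi

Leg distances:
Alpha→Bravo: 95.7 mi  (cumulative 95.7 mi)
Bravo→Charlie: 47.2 mi  (cumulative 142.9 mi)
Charlie→Delta: 207.7 mi  (cumulative 350.6 mi)
Total route length ≈ 351 mi.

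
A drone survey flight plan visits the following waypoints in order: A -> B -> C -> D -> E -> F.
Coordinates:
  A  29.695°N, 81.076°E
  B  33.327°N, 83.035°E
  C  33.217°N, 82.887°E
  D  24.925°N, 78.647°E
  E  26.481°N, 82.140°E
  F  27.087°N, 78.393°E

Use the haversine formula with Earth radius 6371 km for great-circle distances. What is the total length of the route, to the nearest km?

Leg distances:
A→B: 444.5 km  (cumulative 444.5 km)
B→C: 18.4 km  (cumulative 462.9 km)
C→D: 1009.6 km  (cumulative 1472.5 km)
D→E: 390.4 km  (cumulative 1862.9 km)
E→F: 378.0 km  (cumulative 2240.9 km)
Total route length ≈ 2241 km.

2241 km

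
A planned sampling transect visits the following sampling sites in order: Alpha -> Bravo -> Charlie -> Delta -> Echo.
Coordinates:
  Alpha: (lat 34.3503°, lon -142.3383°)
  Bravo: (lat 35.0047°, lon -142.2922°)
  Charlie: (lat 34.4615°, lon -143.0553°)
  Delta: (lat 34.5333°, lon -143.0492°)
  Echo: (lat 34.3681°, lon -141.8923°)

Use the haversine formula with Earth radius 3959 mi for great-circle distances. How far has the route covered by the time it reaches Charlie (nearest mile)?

Leg distances:
Alpha→Bravo: 45.3 mi  (cumulative 45.3 mi)
Bravo→Charlie: 57.3 mi  (cumulative 102.6 mi)
Cumulative distance at Charlie ≈ 103 mi.

103 mi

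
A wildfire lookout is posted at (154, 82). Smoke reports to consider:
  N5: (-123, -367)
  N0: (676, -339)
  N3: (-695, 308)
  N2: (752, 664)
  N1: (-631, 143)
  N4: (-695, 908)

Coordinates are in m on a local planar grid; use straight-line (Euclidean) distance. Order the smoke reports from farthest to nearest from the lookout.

N4, N3, N2, N1, N0, N5

Distances from the lookout:
N4 (-695, 908): 1184.5 m
N3 (-695, 308): 878.6 m
N2 (752, 664): 834.5 m
N1 (-631, 143): 787.4 m
N0 (676, -339): 670.6 m
N5 (-123, -367): 527.6 m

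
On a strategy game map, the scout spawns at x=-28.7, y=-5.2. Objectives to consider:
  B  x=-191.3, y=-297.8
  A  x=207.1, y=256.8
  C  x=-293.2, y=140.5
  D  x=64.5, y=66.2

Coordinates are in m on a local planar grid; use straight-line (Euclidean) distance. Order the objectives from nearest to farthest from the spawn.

Computing each straight-line distance from x=-28.7, y=-5.2:
D x=64.5, y=66.2: 117.4 m
C x=-293.2, y=140.5: 302.0 m
B x=-191.3, y=-297.8: 334.7 m
A x=207.1, y=256.8: 352.5 m

D, C, B, A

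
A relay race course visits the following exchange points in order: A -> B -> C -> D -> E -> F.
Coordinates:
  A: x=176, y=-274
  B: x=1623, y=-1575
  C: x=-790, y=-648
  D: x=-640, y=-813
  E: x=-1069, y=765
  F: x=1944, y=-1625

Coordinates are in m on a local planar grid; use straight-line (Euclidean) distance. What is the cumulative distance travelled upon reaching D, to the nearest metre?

4754 m

Leg distances:
A→B: 1945.9 m  (cumulative 1945.9 m)
B→C: 2584.9 m  (cumulative 4530.8 m)
C→D: 223.0 m  (cumulative 4753.8 m)
Cumulative distance at D ≈ 4754 m.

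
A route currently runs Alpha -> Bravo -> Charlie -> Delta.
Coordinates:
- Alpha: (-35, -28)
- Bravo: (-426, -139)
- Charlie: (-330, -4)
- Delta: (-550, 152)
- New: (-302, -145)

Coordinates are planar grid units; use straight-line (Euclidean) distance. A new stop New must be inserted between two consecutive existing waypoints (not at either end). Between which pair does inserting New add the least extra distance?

Added distance for inserting New between each consecutive pair:
Alpha–Bravo: 9.2
Bravo–Charlie: 102.2
Charlie–Delta: 261.0
Smallest added distance is 9.2, inserting between Alpha and Bravo.

between Alpha and Bravo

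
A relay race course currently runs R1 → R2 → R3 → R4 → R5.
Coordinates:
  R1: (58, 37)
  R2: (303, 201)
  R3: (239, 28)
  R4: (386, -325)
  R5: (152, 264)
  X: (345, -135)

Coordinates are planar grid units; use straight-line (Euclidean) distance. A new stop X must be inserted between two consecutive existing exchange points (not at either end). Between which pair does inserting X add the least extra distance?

between R4 and R5

Added distance for inserting X between each consecutive pair:
R1–R2: 378.4
R2–R3: 348.6
R3–R4: 6.4
R4–R5: 3.8
Smallest added distance is 3.8, inserting between R4 and R5.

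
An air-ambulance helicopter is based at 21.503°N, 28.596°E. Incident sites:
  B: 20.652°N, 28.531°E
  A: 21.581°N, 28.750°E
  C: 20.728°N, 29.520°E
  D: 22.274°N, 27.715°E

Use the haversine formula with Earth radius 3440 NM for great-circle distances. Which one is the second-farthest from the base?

Distance to each, sorted:
C: 69.6 NM
D: 67.5 NM
B: 51.2 NM
A: 9.8 NM
The second-farthest is D at 67.5 NM.

D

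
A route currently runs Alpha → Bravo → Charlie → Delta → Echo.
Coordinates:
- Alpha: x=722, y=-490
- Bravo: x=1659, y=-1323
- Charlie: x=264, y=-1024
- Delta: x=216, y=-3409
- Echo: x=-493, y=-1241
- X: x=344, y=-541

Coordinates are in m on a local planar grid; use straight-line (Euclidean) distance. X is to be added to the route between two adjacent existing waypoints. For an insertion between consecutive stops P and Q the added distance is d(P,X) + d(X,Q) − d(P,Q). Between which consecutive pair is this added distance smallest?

between Bravo and Charlie

Added distance for inserting X between each consecutive pair:
Alpha–Bravo: 657.6 m
Bravo–Charlie: 592.8 m
Charlie–Delta: 975.0 m
Delta–Echo: 1681.0 m
Smallest added distance is 592.8 m, inserting between Bravo and Charlie.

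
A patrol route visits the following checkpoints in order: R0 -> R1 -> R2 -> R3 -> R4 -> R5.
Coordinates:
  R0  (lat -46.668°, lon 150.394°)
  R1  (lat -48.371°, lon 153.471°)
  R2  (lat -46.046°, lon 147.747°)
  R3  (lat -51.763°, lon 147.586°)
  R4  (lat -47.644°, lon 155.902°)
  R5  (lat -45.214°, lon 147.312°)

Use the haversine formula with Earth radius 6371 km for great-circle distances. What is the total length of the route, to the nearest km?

2902 km

Leg distances:
R0→R1: 298.7 km  (cumulative 298.7 km)
R1→R2: 503.6 km  (cumulative 802.3 km)
R2→R3: 635.8 km  (cumulative 1438.1 km)
R3→R4: 752.5 km  (cumulative 2190.6 km)
R4→R5: 711.1 km  (cumulative 2901.7 km)
Total route length ≈ 2902 km.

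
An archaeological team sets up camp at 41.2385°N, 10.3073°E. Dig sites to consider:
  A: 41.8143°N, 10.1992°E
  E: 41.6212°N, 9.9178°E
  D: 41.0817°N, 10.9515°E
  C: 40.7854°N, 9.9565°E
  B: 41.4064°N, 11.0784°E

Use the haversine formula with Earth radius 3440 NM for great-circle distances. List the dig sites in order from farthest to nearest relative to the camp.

Distances from the camp:
B 41.4064°N, 11.0784°E: 36.2 NM
A 41.8143°N, 10.1992°E: 34.9 NM
C 40.7854°N, 9.9565°E: 31.5 NM
D 41.0817°N, 10.9515°E: 30.6 NM
E 41.6212°N, 9.9178°E: 28.9 NM

B, A, C, D, E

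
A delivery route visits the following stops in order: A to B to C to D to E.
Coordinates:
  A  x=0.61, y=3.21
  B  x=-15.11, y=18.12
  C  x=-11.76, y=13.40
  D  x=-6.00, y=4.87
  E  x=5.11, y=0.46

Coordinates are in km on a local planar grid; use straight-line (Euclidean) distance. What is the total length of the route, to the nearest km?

Leg distances:
A→B: 21.7 km  (cumulative 21.7 km)
B→C: 5.8 km  (cumulative 27.5 km)
C→D: 10.3 km  (cumulative 37.7 km)
D→E: 12.0 km  (cumulative 49.7 km)
Total route length ≈ 50 km.

50 km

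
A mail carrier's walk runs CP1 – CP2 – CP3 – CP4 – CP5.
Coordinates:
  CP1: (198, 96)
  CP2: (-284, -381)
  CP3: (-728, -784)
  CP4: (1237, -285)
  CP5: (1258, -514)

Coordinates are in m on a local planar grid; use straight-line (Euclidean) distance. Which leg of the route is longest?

CP3–CP4

Leg distances:
CP1→CP2: 678.1 m
CP2→CP3: 599.6 m
CP3→CP4: 2027.4 m
CP4→CP5: 230.0 m
The longest leg is CP3–CP4 at 2027.4 m.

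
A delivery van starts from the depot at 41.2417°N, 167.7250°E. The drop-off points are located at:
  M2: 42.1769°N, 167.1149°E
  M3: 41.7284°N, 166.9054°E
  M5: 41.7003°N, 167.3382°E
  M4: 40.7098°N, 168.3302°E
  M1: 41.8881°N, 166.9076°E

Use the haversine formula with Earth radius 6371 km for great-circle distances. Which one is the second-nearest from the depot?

Distances from the depot (41.2417°N, 167.7250°E):
M5: 60.3 km
M4: 78.0 km
M3: 87.1 km
M1: 98.9 km
M2: 115.7 km
The second-nearest is M4 at 78.0 km.

M4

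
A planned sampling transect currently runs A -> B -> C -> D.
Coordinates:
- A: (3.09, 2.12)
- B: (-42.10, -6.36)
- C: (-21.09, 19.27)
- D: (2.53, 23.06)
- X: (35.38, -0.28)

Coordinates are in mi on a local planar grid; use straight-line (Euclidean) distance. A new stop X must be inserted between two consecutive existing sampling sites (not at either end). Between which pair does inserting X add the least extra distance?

Added distance for inserting X between each consecutive pair:
A–B: 64.1 mi
B–C: 104.3 mi
C–D: 76.1 mi
Smallest added distance is 64.1 mi, inserting between A and B.

between A and B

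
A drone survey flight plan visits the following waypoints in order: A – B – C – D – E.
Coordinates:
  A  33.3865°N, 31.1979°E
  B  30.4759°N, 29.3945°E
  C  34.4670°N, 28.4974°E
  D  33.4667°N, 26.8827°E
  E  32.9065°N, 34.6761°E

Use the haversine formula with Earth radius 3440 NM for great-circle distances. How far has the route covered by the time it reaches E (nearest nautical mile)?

Leg distances:
A→B: 197.4 NM  (cumulative 197.4 NM)
B→C: 243.9 NM  (cumulative 441.3 NM)
C→D: 100.4 NM  (cumulative 541.7 NM)
D→E: 392.9 NM  (cumulative 934.6 NM)
Cumulative distance at E ≈ 935 NM.

935 NM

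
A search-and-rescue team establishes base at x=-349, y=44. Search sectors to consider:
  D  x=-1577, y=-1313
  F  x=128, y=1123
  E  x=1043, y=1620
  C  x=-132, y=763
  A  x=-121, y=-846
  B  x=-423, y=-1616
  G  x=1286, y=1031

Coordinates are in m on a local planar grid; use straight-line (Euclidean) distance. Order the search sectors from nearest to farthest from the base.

C, A, F, B, D, G, E

Distance from the base at x=-349, y=44 to each:
C x=-132, y=763: 751.0 m
A x=-121, y=-846: 918.7 m
F x=128, y=1123: 1179.7 m
B x=-423, y=-1616: 1661.6 m
D x=-1577, y=-1313: 1830.1 m
G x=1286, y=1031: 1909.8 m
E x=1043, y=1620: 2102.7 m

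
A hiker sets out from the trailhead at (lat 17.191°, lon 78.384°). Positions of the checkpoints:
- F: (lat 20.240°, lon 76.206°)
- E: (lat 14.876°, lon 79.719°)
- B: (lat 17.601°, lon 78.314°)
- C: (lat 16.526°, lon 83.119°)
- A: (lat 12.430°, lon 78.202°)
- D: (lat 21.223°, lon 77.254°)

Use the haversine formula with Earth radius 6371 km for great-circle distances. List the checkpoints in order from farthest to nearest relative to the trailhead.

Computing each great-circle distance from (lat 17.191°, lon 78.384°):
A (lat 12.430°, lon 78.202°): 529.8 km
C (lat 16.526°, lon 83.119°): 509.3 km
D (lat 21.223°, lon 77.254°): 463.8 km
F (lat 20.240°, lon 76.206°): 409.3 km
E (lat 14.876°, lon 79.719°): 294.3 km
B (lat 17.601°, lon 78.314°): 46.2 km

A, C, D, F, E, B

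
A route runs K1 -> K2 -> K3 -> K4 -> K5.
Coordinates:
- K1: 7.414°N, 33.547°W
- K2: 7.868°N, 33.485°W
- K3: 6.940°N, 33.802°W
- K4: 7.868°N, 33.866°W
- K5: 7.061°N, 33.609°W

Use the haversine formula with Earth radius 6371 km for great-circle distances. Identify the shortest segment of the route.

Leg distances:
K1→K2: 50.9 km
K2→K3: 108.9 km
K3→K4: 103.4 km
K4→K5: 94.1 km
The shortest leg is K1–K2 at 50.9 km.

K1–K2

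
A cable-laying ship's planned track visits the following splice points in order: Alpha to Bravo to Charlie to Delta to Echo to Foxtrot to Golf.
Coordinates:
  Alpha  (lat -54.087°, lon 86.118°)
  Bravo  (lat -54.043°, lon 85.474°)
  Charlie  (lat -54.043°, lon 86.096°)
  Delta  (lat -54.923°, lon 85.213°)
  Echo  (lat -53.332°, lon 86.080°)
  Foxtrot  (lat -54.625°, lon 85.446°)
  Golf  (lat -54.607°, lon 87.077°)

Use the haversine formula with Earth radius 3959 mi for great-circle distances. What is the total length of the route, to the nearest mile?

Leg distances:
Alpha→Bravo: 26.3 mi  (cumulative 26.3 mi)
Bravo→Charlie: 25.2 mi  (cumulative 51.5 mi)
Charlie→Delta: 70.4 mi  (cumulative 121.9 mi)
Delta→Echo: 115.4 mi  (cumulative 237.3 mi)
Echo→Foxtrot: 93.0 mi  (cumulative 330.3 mi)
Foxtrot→Golf: 65.3 mi  (cumulative 395.6 mi)
Total route length ≈ 396 mi.

396 mi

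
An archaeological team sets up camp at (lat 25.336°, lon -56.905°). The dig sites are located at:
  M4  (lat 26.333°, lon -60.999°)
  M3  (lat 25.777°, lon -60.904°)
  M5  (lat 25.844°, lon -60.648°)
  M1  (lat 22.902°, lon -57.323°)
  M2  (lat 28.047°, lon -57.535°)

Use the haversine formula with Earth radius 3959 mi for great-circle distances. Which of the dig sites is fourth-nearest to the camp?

M3

Distance to each, sorted:
M1: 170.2 mi
M2: 191.3 mi
M5: 235.9 mi
M3: 251.1 mi
M4: 263.8 mi
The fourth-nearest is M3 at 251.1 mi.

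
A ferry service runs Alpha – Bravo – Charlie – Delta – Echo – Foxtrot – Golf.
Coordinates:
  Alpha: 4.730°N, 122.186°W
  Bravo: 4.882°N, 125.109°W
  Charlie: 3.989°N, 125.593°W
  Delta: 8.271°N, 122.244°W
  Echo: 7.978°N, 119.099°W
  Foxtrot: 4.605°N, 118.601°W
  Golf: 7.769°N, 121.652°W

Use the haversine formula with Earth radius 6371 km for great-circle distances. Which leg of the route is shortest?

Bravo–Charlie

Leg distances:
Alpha→Bravo: 324.3 km
Bravo→Charlie: 112.9 km
Charlie→Delta: 603.1 km
Delta→Echo: 347.7 km
Echo→Foxtrot: 379.1 km
Foxtrot→Golf: 487.3 km
The shortest leg is Bravo–Charlie at 112.9 km.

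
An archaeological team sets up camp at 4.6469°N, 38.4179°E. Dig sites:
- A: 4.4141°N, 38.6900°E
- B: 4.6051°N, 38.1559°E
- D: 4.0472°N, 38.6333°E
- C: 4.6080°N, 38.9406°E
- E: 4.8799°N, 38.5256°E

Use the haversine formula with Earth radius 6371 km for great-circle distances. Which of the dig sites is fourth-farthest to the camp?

Distance to each, sorted:
D: 70.8 km
C: 58.1 km
A: 39.7 km
B: 29.4 km
E: 28.5 km
The fourth-farthest is B at 29.4 km.

B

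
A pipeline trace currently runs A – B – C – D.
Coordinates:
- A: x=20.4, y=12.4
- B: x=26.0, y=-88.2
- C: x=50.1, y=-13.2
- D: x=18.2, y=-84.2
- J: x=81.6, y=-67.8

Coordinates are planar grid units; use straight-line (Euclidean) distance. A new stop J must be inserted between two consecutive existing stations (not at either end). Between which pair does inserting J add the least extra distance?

between B and C

Added distance for inserting J between each consecutive pair:
A–B: 59.4
B–C: 43.5
C–D: 50.7
Smallest added distance is 43.5, inserting between B and C.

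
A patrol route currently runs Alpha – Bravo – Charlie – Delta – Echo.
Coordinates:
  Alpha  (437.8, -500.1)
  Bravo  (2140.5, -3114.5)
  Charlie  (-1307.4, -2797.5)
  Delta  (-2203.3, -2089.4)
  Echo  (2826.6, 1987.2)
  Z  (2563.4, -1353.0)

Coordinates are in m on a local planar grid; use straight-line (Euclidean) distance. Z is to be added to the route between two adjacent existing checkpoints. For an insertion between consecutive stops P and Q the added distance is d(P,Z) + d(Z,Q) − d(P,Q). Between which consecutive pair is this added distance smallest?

Added distance for inserting Z between each consecutive pair:
Alpha–Bravo: 981.9 m
Bravo–Charlie: 2480.7 m
Charlie–Delta: 7812.8 m
Delta–Echo: 1699.3 m
Smallest added distance is 981.9 m, inserting between Alpha and Bravo.

between Alpha and Bravo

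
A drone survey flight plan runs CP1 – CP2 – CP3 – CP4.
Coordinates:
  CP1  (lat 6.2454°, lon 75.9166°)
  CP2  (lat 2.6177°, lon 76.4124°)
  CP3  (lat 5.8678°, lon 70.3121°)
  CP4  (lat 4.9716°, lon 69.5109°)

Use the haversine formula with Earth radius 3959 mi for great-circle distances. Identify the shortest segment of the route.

Leg distances:
CP1→CP2: 253.0 mi
CP2→CP3: 476.5 mi
CP3→CP4: 82.9 mi
The shortest leg is CP3–CP4 at 82.9 mi.

CP3–CP4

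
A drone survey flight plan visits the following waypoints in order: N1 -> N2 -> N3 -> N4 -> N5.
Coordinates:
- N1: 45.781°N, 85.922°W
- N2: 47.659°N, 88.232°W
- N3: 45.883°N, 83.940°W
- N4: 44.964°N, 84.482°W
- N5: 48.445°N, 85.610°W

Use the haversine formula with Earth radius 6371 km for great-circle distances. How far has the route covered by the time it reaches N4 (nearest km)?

Leg distances:
N1→N2: 273.1 km  (cumulative 273.1 km)
N2→N3: 381.8 km  (cumulative 654.9 km)
N3→N4: 110.6 km  (cumulative 765.5 km)
Cumulative distance at N4 ≈ 766 km.

766 km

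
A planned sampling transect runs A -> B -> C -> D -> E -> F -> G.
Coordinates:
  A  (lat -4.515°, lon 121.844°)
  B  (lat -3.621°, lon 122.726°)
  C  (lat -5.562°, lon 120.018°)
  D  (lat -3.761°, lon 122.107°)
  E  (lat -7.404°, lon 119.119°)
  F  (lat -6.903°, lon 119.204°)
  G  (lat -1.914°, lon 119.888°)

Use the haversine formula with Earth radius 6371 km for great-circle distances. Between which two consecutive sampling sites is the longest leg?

F–G

Leg distances:
A→B: 139.5 km
B→C: 369.7 km
C→D: 306.1 km
D→E: 522.9 km
E→F: 56.5 km
F→G: 559.9 km
The longest leg is F–G at 559.9 km.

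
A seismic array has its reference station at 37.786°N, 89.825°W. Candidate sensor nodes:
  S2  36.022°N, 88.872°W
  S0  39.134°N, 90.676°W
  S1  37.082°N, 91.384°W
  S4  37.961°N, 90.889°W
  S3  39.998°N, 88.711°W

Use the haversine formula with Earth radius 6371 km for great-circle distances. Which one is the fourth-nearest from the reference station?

S2

Distances from the reference station (37.786°N, 89.825°W):
S4: 95.4 km
S1: 158.4 km
S0: 167.2 km
S2: 213.7 km
S3: 264.2 km
The fourth-nearest is S2 at 213.7 km.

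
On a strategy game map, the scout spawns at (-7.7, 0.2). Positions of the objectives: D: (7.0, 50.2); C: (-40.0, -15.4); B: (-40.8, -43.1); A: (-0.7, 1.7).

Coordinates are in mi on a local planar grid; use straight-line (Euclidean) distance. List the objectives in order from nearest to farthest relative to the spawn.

Distances from the spawn:
A (-0.7, 1.7): 7.2 mi
C (-40.0, -15.4): 35.9 mi
D (7.0, 50.2): 52.1 mi
B (-40.8, -43.1): 54.5 mi

A, C, D, B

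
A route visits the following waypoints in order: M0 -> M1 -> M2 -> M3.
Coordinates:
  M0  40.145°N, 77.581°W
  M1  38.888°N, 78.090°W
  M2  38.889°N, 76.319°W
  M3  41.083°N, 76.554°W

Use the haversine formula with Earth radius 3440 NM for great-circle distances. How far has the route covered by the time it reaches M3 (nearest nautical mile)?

Leg distances:
M0→M1: 79.1 NM  (cumulative 79.1 NM)
M1→M2: 82.8 NM  (cumulative 161.8 NM)
M2→M3: 132.2 NM  (cumulative 294.0 NM)
Cumulative distance at M3 ≈ 294 NM.

294 NM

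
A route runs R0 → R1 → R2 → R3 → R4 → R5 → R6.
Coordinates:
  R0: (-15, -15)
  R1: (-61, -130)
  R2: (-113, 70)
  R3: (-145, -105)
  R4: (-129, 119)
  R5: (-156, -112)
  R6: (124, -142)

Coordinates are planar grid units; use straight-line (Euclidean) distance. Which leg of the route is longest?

R5–R6

Leg distances:
R0→R1: 123.9
R1→R2: 206.6
R2→R3: 177.9
R3→R4: 224.6
R4→R5: 232.6
R5→R6: 281.6
The longest leg is R5–R6 at 281.6.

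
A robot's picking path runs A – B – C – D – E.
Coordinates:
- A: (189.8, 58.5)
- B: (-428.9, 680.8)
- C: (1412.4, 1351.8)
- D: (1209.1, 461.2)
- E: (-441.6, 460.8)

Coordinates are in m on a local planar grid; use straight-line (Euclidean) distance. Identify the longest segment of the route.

Leg distances:
A→B: 877.5 m
B→C: 1959.8 m
C→D: 913.5 m
D→E: 1650.7 m
The longest leg is B–C at 1959.8 m.

B–C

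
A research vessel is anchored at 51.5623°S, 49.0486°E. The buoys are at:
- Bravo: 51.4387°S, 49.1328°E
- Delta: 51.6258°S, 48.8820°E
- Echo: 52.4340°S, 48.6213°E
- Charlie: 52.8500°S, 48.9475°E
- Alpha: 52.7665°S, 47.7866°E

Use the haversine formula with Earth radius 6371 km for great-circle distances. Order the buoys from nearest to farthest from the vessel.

Delta, Bravo, Echo, Charlie, Alpha

Computing each great-circle distance from 51.5623°S, 49.0486°E:
Delta 51.6258°S, 48.8820°E: 13.5 km
Bravo 51.4387°S, 49.1328°E: 14.9 km
Echo 52.4340°S, 48.6213°E: 101.2 km
Charlie 52.8500°S, 48.9475°E: 143.4 km
Alpha 52.7665°S, 47.7866°E: 159.2 km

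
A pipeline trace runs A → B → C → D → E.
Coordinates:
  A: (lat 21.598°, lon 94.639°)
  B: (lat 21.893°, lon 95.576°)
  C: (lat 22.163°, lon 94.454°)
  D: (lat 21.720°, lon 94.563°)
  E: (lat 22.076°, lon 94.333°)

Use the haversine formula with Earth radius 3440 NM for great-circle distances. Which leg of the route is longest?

B–C

Leg distances:
A→B: 55.2 NM
B→C: 64.5 NM
C→D: 27.3 NM
D→E: 24.9 NM
The longest leg is B–C at 64.5 NM.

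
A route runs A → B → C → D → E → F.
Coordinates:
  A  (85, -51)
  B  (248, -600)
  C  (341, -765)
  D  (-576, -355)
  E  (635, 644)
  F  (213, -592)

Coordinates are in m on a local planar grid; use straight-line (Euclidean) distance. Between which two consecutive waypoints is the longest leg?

D–E

Leg distances:
A→B: 572.7 m
B→C: 189.4 m
C→D: 1004.5 m
D→E: 1569.9 m
E→F: 1306.1 m
The longest leg is D–E at 1569.9 m.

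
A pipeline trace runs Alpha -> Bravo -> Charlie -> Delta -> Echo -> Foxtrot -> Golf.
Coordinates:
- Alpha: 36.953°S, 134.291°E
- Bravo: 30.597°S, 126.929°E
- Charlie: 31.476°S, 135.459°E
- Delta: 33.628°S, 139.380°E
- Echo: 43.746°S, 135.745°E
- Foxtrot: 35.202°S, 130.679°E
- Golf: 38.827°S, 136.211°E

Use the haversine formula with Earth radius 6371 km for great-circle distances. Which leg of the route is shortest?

Leg distances:
Alpha→Bravo: 980.4 km
Bravo→Charlie: 818.3 km
Charlie→Delta: 438.5 km
Delta→Echo: 1168.1 km
Echo→Foxtrot: 1044.3 km
Foxtrot→Golf: 635.2 km
The shortest leg is Charlie–Delta at 438.5 km.

Charlie–Delta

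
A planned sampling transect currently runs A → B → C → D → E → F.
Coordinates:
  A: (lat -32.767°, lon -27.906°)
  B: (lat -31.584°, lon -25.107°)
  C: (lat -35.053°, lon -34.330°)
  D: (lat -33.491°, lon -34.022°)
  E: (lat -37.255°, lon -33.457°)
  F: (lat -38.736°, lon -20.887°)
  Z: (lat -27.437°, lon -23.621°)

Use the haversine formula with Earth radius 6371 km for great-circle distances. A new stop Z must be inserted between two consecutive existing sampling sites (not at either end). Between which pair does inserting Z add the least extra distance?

between B and C

Added distance for inserting Z between each consecutive pair:
A–B: 910.3 km
B–C: 866.5 km
C–D: 2348.6 km
D–E: 2208.6 km
E–F: 1597.4 km
Smallest added distance is 866.5 km, inserting between B and C.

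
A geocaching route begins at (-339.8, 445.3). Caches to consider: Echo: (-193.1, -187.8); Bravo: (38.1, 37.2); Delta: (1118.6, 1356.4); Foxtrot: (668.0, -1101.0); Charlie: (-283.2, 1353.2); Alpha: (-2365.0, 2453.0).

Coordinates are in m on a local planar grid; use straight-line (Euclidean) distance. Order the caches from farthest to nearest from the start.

Alpha, Foxtrot, Delta, Charlie, Echo, Bravo

Computing each straight-line distance from (-339.8, 445.3):
Alpha (-2365.0, 2453.0): 2851.7 m
Foxtrot (668.0, -1101.0): 1845.7 m
Delta (1118.6, 1356.4): 1719.6 m
Charlie (-283.2, 1353.2): 909.7 m
Echo (-193.1, -187.8): 649.9 m
Bravo (38.1, 37.2): 556.2 m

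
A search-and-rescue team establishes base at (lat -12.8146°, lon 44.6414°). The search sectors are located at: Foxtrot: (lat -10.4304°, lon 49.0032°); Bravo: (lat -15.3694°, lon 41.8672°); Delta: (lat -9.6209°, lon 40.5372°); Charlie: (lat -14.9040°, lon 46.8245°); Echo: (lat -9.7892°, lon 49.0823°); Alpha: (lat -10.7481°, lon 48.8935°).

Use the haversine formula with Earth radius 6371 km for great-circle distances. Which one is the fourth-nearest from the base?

Foxtrot

Distance to each, sorted:
Charlie: 330.9 km
Bravo: 412.6 km
Alpha: 516.7 km
Foxtrot: 544.0 km
Delta: 571.3 km
Echo: 589.6 km
The fourth-nearest is Foxtrot at 544.0 km.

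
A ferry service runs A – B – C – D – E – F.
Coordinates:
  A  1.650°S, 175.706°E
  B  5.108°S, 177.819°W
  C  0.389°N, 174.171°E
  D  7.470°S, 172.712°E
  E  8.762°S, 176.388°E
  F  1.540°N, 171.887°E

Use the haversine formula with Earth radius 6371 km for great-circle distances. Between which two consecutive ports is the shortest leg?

D–E

Leg distances:
A→B: 815.0 km
B→C: 1079.3 km
C→D: 888.7 km
D→E: 429.4 km
E→F: 1249.4 km
The shortest leg is D–E at 429.4 km.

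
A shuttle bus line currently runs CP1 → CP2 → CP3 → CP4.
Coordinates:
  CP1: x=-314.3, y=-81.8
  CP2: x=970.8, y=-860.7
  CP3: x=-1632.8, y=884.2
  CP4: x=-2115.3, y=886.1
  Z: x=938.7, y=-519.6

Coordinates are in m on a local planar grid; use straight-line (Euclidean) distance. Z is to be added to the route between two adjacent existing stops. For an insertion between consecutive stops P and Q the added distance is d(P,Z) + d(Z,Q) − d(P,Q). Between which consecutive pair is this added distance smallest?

between CP2 and CP3

Added distance for inserting Z between each consecutive pair:
CP1–CP2: 167.2 m
CP2–CP3: 138.1 m
CP3–CP4: 5809.2 m
Smallest added distance is 138.1 m, inserting between CP2 and CP3.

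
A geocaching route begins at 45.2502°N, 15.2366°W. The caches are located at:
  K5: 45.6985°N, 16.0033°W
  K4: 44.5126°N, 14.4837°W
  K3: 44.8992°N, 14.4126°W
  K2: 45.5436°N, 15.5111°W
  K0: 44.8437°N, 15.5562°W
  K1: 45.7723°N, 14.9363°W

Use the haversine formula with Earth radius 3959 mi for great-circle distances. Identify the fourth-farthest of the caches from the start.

Distances from the start (45.2502°N, 15.2366°W):
K4: 62.9 mi
K5: 48.4 mi
K3: 47.0 mi
K1: 38.9 mi
K0: 32.1 mi
K2: 24.3 mi
The fourth-farthest is K1 at 38.9 mi.

K1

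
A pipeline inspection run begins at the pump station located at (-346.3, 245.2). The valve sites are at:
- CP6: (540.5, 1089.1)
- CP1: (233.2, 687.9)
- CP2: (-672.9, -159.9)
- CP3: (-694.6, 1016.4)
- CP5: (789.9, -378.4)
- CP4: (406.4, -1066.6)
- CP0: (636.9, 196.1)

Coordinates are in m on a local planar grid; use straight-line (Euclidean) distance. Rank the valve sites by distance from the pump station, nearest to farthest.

Distances from the pump station:
CP2 (-672.9, -159.9): 520.4 m
CP1 (233.2, 687.9): 729.2 m
CP3 (-694.6, 1016.4): 846.2 m
CP0 (636.9, 196.1): 984.4 m
CP6 (540.5, 1089.1): 1224.2 m
CP5 (789.9, -378.4): 1296.1 m
CP4 (406.4, -1066.6): 1512.4 m

CP2, CP1, CP3, CP0, CP6, CP5, CP4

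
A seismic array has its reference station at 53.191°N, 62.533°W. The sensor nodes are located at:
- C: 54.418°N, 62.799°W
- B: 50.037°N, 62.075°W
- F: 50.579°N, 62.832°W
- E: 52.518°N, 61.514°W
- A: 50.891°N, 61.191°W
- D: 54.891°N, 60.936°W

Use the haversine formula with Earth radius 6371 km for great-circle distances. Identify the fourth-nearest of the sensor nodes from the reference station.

A

Distance to each, sorted:
E: 101.4 km
C: 137.5 km
D: 215.9 km
A: 271.7 km
F: 291.2 km
B: 352.1 km
The fourth-nearest is A at 271.7 km.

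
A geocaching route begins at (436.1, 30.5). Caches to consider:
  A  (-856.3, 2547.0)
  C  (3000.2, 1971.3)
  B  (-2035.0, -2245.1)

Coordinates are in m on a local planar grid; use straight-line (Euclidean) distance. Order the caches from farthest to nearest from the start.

Computing each straight-line distance from (436.1, 30.5):
B (-2035.0, -2245.1): 3359.3 m
C (3000.2, 1971.3): 3215.8 m
A (-856.3, 2547.0): 2829.0 m

B, C, A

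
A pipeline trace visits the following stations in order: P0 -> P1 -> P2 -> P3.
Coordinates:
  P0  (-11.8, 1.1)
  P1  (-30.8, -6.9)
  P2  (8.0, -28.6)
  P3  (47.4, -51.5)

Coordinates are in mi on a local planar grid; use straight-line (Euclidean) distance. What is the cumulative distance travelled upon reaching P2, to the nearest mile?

65 mi

Leg distances:
P0→P1: 20.6 mi  (cumulative 20.6 mi)
P1→P2: 44.5 mi  (cumulative 65.1 mi)
Cumulative distance at P2 ≈ 65 mi.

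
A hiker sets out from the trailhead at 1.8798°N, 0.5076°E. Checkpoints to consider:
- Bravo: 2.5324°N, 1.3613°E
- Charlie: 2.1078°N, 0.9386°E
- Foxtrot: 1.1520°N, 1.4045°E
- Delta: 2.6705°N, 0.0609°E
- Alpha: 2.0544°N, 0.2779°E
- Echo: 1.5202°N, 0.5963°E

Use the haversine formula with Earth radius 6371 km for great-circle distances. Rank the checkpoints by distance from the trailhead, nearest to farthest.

Distances from the trailhead:
Alpha 2.0544°N, 0.2779°E: 32.1 km
Echo 1.5202°N, 0.5963°E: 41.2 km
Charlie 2.1078°N, 0.9386°E: 54.2 km
Delta 2.6705°N, 0.0609°E: 101.0 km
Bravo 2.5324°N, 1.3613°E: 119.4 km
Foxtrot 1.1520°N, 1.4045°E: 128.4 km

Alpha, Echo, Charlie, Delta, Bravo, Foxtrot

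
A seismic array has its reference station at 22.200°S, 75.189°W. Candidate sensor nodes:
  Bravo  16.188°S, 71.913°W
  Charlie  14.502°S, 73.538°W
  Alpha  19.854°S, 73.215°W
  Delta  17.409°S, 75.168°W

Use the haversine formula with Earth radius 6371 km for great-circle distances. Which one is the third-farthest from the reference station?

Delta

Distance to each, sorted:
Charlie: 873.5 km
Bravo: 751.7 km
Delta: 532.7 km
Alpha: 331.7 km
The third-farthest is Delta at 532.7 km.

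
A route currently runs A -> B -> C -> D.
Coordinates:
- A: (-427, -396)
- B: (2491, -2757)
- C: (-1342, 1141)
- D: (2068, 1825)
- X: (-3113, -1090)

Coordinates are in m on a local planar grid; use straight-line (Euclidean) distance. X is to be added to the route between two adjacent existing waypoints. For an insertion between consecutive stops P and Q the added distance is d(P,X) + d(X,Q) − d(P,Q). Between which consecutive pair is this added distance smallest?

Added distance for inserting X between each consecutive pair:
A–B: 4867.4 m
B–C: 3228.3 m
C–D: 5315.3 m
Smallest added distance is 3228.3 m, inserting between B and C.

between B and C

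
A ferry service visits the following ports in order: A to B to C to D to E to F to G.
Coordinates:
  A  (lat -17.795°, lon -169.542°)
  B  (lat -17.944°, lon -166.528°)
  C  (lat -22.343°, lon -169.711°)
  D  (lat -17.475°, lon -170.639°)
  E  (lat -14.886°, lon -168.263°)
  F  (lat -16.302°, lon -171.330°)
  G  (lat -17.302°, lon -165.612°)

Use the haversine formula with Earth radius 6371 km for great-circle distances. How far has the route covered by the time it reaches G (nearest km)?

2827 km

Leg distances:
A→B: 319.4 km  (cumulative 319.4 km)
B→C: 591.3 km  (cumulative 910.7 km)
C→D: 549.9 km  (cumulative 1460.6 km)
D→E: 383.7 km  (cumulative 1844.3 km)
E→F: 364.3 km  (cumulative 2208.6 km)
F→G: 618.7 km  (cumulative 2827.3 km)
Cumulative distance at G ≈ 2827 km.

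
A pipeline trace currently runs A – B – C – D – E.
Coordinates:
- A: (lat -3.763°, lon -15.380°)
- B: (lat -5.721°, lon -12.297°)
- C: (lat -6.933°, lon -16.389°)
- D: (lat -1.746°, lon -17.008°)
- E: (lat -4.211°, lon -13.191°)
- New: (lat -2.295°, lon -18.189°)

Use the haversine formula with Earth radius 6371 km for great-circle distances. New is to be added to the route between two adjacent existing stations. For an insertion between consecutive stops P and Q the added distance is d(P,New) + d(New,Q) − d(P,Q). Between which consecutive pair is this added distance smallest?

Added distance for inserting New between each consecutive pair:
A–B: 703.3 km
B–C: 837.5 km
C–D: 116.9 km
D–E: 234.3 km
Smallest added distance is 116.9 km, inserting between C and D.

between C and D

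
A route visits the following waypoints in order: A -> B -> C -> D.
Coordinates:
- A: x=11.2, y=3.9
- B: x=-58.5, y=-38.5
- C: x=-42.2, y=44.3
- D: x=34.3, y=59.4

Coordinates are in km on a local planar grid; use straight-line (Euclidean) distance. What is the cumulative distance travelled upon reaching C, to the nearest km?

Leg distances:
A→B: 81.6 km  (cumulative 81.6 km)
B→C: 84.4 km  (cumulative 166.0 km)
Cumulative distance at C ≈ 166 km.

166 km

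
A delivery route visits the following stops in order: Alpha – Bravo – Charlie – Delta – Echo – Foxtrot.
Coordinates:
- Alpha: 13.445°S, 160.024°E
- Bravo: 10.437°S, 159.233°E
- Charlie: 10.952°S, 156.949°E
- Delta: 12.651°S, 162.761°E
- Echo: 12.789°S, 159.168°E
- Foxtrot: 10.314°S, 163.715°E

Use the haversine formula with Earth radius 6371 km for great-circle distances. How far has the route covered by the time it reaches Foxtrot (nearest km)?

Leg distances:
Alpha→Bravo: 345.4 km  (cumulative 345.4 km)
Bravo→Charlie: 256.0 km  (cumulative 601.4 km)
Charlie→Delta: 660.2 km  (cumulative 1261.6 km)
Delta→Echo: 390.0 km  (cumulative 1651.6 km)
Echo→Foxtrot: 566.6 km  (cumulative 2218.2 km)
Cumulative distance at Foxtrot ≈ 2218 km.

2218 km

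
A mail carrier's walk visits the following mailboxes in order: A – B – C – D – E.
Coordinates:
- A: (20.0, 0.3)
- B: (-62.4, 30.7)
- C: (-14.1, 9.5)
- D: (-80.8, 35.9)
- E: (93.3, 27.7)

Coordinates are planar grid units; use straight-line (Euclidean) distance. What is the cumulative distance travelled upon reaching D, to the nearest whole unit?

212

Leg distances:
A→B: 87.8  (cumulative 87.8)
B→C: 52.7  (cumulative 140.6)
C→D: 71.7  (cumulative 212.3)
Cumulative distance at D ≈ 212.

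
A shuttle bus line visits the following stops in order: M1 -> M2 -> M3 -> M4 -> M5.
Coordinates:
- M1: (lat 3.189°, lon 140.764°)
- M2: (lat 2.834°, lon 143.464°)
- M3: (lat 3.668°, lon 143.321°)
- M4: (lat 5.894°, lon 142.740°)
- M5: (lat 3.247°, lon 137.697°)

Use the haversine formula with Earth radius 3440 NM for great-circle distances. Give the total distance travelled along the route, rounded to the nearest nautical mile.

693 NM

Leg distances:
M1→M2: 163.3 NM  (cumulative 163.3 NM)
M2→M3: 50.8 NM  (cumulative 214.1 NM)
M3→M4: 138.1 NM  (cumulative 352.2 NM)
M4→M5: 341.1 NM  (cumulative 693.2 NM)
Total route length ≈ 693 NM.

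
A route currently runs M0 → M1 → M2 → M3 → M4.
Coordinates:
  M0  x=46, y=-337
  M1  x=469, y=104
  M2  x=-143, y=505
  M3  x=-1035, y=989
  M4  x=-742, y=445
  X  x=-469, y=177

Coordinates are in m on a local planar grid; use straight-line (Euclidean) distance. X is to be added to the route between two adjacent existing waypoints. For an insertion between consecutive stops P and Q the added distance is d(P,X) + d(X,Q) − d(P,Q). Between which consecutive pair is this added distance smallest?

between M2 and M3

Added distance for inserting X between each consecutive pair:
M0–M1: 1057.4 m
M1–M2: 671.6 m
M2–M3: 437.4 m
M3–M4: 754.5 m
Smallest added distance is 437.4 m, inserting between M2 and M3.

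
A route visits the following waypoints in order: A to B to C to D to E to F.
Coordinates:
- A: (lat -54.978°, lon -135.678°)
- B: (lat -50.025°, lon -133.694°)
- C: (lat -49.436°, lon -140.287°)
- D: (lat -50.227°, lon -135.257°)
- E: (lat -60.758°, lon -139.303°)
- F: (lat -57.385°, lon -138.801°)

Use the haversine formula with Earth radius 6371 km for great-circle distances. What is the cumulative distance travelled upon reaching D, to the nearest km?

1416 km

Leg distances:
A→B: 566.8 km  (cumulative 566.8 km)
B→C: 478.2 km  (cumulative 1045.0 km)
C→D: 371.3 km  (cumulative 1416.3 km)
Cumulative distance at D ≈ 1416 km.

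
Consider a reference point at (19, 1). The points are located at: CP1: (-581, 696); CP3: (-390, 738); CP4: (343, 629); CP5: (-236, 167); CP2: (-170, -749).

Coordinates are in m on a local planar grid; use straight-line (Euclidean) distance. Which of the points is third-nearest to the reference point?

Distances from the reference point ((19, 1)):
CP5: 304.3 m
CP4: 706.7 m
CP2: 773.4 m
CP3: 842.9 m
CP1: 918.2 m
The third-nearest is CP2 at 773.4 m.

CP2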